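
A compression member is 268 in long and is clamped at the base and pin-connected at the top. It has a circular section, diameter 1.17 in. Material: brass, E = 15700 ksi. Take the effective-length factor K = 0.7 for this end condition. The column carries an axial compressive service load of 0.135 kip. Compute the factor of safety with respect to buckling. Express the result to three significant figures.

I = πd⁴/64 = π×1.17⁴/64 = 9.198×10^-2 in⁴
Effective length L_e = K·L = 0.7 × 268 = 187.6 in
P_cr = π²EI / L_e² = π² × 15700×10³ × 9.198×10^-2 / 187.6² = 405.0 lb
Factor of safety n = P_cr / P = 0.40499 / 0.135 = 3.00

n ≈ 3.00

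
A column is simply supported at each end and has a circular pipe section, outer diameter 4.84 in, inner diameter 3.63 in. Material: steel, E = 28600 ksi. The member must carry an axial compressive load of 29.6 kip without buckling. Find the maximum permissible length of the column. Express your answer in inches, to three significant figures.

L_max ≈ 419 in

d_o = 4.84 in, d_i = 3.63 in
I = π(d_o⁴ − d_i⁴)/64 = π(4.84⁴ − 3.630⁴)/64 = 18.41 in⁴
At the buckling limit P_cr = P = 2.960×10^4 lb
From P_cr = π²EI/(K·L)²:  L = (1/K)·√(π²EI/P_cr) = (1/1)·√(π²×2.86×10^7×18.41/2.960×10^4)
L = 419 in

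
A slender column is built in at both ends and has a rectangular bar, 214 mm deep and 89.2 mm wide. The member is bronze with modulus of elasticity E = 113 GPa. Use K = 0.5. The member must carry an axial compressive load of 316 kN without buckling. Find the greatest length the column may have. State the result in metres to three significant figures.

Buckling occurs about the weak axis: I_min = h·b³/12 with b = 89.2 mm (the shorter side).
I_min = 214×89.2³/12 = 1.266×10^7 mm⁴
I = 1.266×10^-5 m⁴
At the buckling limit P_cr = P = 3.160×10^5 N
From P_cr = π²EI/(K·L)²:  L = (1/K)·√(π²EI/P_cr) = (1/0.5)·√(π²×1.13×10^11×1.266×10^-5/3.160×10^5)
L = 13.4 m

L_max ≈ 13.4 m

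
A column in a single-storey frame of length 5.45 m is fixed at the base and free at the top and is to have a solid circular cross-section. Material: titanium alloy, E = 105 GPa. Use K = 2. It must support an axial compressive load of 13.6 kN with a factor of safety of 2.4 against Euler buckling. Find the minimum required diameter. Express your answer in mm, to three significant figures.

Required P_cr = n·P = 2.4 × 13.6 = 32.64 kN
L_e = K·L = 2 × 5.45 = 10.90 m
Required I = P_cr·L_e²/(π²E) = 3.264×10^4 × 10.90² / (π² × 1.05×10^11) = 3.742×10^-6 m⁴
I_req = 3.742×10^6 mm⁴
Solid circle: I = πd⁴/64  ⇒  d = (64I/π)^(1/4) = (64×3.742×10^6/π)^(1/4) = 93.4 mm

d ≈ 93.4 mm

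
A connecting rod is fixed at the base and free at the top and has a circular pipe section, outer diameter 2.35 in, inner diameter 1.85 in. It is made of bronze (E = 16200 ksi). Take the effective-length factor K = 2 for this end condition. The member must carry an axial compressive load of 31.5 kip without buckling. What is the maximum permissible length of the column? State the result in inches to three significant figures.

d_o = 2.35 in, d_i = 1.85 in
I = π(d_o⁴ − d_i⁴)/64 = π(2.35⁴ − 1.850⁴)/64 = 0.9221 in⁴
At the buckling limit P_cr = P = 3.150×10^4 lb
From P_cr = π²EI/(K·L)²:  L = (1/K)·√(π²EI/P_cr) = (1/2)·√(π²×1.62×10^7×0.9221/3.150×10^4)
L = 34.2 in

L_max ≈ 34.2 in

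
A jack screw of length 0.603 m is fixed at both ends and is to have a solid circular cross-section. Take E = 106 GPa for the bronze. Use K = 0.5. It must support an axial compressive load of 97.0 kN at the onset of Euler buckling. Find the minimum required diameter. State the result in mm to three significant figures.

L_e = K·L = 0.5 × 0.603 = 0.3015 m
Required I = P_cr·L_e²/(π²E) = 9.700×10^4 × 0.3015² / (π² × 1.06×10^11) = 8.428×10^-9 m⁴
I_req = 8.428×10^3 mm⁴
Solid circle: I = πd⁴/64  ⇒  d = (64I/π)^(1/4) = (64×8.428×10^3/π)^(1/4) = 20.4 mm

d ≈ 20.4 mm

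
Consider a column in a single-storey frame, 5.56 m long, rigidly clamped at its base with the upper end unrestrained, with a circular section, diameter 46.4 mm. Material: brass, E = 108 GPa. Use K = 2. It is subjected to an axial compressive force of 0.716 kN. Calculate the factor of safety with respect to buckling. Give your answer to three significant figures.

n ≈ 2.74

I = πd⁴/64 = π×46.4⁴/64 = 2.275×10^5 mm⁴
I = 2.275×10^5 mm⁴ = 2.275×10^-7 m⁴
Effective length L_e = K·L = 2 × 5.56 = 11.12 m
P_cr = π²EI / L_e² = π² × 108×10⁹ × 2.275×10^-7 / 11.12² = 1.961×10^3 N
Factor of safety n = P_cr / P = 1.9614 / 0.716 = 2.74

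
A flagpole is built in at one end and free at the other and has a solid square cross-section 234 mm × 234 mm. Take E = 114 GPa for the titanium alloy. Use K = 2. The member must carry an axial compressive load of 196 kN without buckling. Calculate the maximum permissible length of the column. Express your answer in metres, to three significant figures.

L_max ≈ 18.9 m

I = a⁴/12 = 234⁴/12 = 2.499×10^8 mm⁴
I = 2.499×10^-4 m⁴
At the buckling limit P_cr = P = 1.960×10^5 N
From P_cr = π²EI/(K·L)²:  L = (1/K)·√(π²EI/P_cr) = (1/2)·√(π²×1.14×10^11×2.499×10^-4/1.960×10^5)
L = 18.9 m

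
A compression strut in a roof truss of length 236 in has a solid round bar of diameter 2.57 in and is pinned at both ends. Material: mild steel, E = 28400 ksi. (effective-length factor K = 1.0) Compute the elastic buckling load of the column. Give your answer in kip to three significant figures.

I = πd⁴/64 = π×2.57⁴/64 = 2.141 in⁴
Effective length L_e = K·L = 1 × 236 = 236.0 in
P_cr = π²EI / L_e² = π² × 28400×10³ × 2.141 / 236.0² = 1.078×10^4 lb

P_cr ≈ 10.8 kip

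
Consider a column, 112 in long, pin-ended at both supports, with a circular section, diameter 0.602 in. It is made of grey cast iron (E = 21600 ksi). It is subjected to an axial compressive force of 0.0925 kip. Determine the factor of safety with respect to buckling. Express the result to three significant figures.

I = πd⁴/64 = π×0.602⁴/64 = 6.447×10^-3 in⁴
Effective length L_e = K·L = 1 × 112 = 112.0 in
P_cr = π²EI / L_e² = π² × 21600×10³ × 6.447×10^-3 / 112.0² = 109.6 lb
Factor of safety n = P_cr / P = 0.10957 / 0.0925 = 1.18

n ≈ 1.18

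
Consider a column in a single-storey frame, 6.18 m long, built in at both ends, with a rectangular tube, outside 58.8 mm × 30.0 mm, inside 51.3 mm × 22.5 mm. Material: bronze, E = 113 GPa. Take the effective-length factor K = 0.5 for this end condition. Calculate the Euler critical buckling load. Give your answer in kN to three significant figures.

P_cr ≈ 9.77 kN

Weak-axis I_min = (h_o·b_o³ − h_i·b_i³)/12 with b_o = 30.0, b_i = 22.50 mm (shorter outer/inner sides).
I_min = (58.8×30.0³ − 51.30×22.50³)/12 = 8.361×10^4 mm⁴
I = 8.361×10^4 mm⁴ = 8.361×10^-8 m⁴
Effective length L_e = K·L = 0.5 × 6.18 = 3.090 m
P_cr = π²EI / L_e² = π² × 113×10⁹ × 8.361×10^-8 / 3.090² = 9.765×10^3 N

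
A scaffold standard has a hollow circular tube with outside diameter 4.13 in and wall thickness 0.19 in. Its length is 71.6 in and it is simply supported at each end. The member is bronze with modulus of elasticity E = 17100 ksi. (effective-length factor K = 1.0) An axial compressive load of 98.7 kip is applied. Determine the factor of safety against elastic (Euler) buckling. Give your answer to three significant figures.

Inner diameter d_i = 4.13 − 2×0.19 = 3.750 in
I = π(d_o⁴ − d_i⁴)/64 = π(4.13⁴ − 3.750⁴)/64 = 4.574 in⁴
Effective length L_e = K·L = 1 × 71.6 = 71.60 in
P_cr = π²EI / L_e² = π² × 17100×10³ × 4.574 / 71.60² = 1.506×10^5 lb
Factor of safety n = P_cr / P = 150.58 / 98.7 = 1.53

n ≈ 1.53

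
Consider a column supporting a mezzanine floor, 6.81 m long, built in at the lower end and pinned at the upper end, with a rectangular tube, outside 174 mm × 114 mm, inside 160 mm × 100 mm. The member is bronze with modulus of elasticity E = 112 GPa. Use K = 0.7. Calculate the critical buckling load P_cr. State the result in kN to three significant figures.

P_cr ≈ 396 kN

Weak-axis I_min = (h_o·b_o³ − h_i·b_i³)/12 with b_o = 114, b_i = 100.0 mm (shorter outer/inner sides).
I_min = (174×114³ − 160.0×100.0³)/12 = 8.149×10^6 mm⁴
I = 8.149×10^6 mm⁴ = 8.149×10^-6 m⁴
Effective length L_e = K·L = 0.7 × 6.81 = 4.767 m
P_cr = π²EI / L_e² = π² × 112×10⁹ × 8.149×10^-6 / 4.767² = 3.964×10^5 N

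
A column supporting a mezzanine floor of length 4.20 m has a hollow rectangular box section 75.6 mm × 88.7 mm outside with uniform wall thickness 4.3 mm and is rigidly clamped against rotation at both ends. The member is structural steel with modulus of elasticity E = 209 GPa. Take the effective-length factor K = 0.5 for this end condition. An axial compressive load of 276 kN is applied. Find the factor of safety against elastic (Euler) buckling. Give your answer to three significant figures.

Inner dimensions: h_i = 88.7 − 2×4.3 = 80.10 mm, b_i = 75.6 − 2×4.3 = 67.00 mm
Weak-axis I_min = (h_o·b_o³ − h_i·b_i³)/12 with b_o = 75.6, b_i = 67.00 mm (shorter outer/inner sides).
I_min = (88.7×75.6³ − 80.10×67.00³)/12 = 1.186×10^6 mm⁴
I = 1.186×10^6 mm⁴ = 1.186×10^-6 m⁴
Effective length L_e = K·L = 0.5 × 4.20 = 2.100 m
P_cr = π²EI / L_e² = π² × 209×10⁹ × 1.186×10^-6 / 2.100² = 5.548×10^5 N
Factor of safety n = P_cr / P = 554.84 / 276 = 2.01

n ≈ 2.01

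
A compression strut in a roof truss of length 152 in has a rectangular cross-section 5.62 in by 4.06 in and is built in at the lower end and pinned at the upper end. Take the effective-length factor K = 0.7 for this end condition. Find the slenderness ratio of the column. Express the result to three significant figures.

For a rectangle r_min = b/√12 = 4.06/√12 = 1.172 in
L_e = K·L = 0.7 × 152 = 106.4 in
λ = L_e / r_min = 106.40 / 1.172 = 90.8

λ ≈ 90.8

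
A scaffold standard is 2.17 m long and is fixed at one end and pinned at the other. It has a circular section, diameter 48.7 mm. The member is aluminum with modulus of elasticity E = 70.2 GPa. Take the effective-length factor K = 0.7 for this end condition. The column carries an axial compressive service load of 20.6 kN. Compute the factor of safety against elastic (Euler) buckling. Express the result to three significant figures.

n ≈ 4.02

I = πd⁴/64 = π×48.7⁴/64 = 2.761×10^5 mm⁴
I = 2.761×10^5 mm⁴ = 2.761×10^-7 m⁴
Effective length L_e = K·L = 0.7 × 2.17 = 1.519 m
P_cr = π²EI / L_e² = π² × 70.2×10⁹ × 2.761×10^-7 / 1.519² = 8.291×10^4 N
Factor of safety n = P_cr / P = 82.910 / 20.6 = 4.02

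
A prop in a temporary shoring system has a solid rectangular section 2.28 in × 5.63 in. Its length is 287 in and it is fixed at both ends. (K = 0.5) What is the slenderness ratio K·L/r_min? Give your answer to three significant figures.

λ ≈ 218

For a rectangle r_min = b/√12 = 2.28/√12 = 0.6582 in
L_e = K·L = 0.5 × 287 = 143.5 in
λ = L_e / r_min = 143.50 / 0.6582 = 218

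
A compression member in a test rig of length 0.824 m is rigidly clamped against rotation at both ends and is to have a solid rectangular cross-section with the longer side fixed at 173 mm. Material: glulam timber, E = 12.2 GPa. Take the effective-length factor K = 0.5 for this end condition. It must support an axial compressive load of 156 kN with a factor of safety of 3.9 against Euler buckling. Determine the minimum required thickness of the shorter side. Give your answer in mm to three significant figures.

b ≈ 39.0 mm

Required P_cr = n·P = 3.9 × 156 = 608.4 kN
L_e = K·L = 0.5 × 0.824 = 0.4120 m
Required I = P_cr·L_e²/(π²E) = 6.084×10^5 × 0.4120² / (π² × 1.22×10^10) = 8.577×10^-7 m⁴
I_req = 8.577×10^5 mm⁴
Rectangle, weak axis: I_min = h·b³/12 with h = 173 mm fixed  ⇒  b = (12I/h)^(1/3) = 39.0 mm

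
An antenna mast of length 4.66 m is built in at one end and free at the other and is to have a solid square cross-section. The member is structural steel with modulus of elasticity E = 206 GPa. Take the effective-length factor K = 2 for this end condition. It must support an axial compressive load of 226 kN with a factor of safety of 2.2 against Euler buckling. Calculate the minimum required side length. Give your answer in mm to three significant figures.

a ≈ 126 mm

Required P_cr = n·P = 2.2 × 226 = 497.2 kN
L_e = K·L = 2 × 4.66 = 9.320 m
Required I = P_cr·L_e²/(π²E) = 4.972×10^5 × 9.320² / (π² × 2.06×10^11) = 2.124×10^-5 m⁴
I_req = 2.124×10^7 mm⁴
Solid square: I = a⁴/12  ⇒  a = (12I)^(1/4) = (12×2.124×10^7)^(1/4) = 126 mm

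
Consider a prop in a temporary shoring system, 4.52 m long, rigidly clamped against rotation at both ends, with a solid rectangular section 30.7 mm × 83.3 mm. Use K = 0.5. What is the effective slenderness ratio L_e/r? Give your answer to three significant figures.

Buckling occurs about the weak axis: I_min = h·b³/12 with b = 30.7 mm (the shorter side).
I_min = 83.3×30.7³/12 = 2.009×10^5 mm⁴
A = 2.557×10^3 mm²;  r_min = √(I/A) = √(2.009×10^5/2.557×10^3) = 8.862 mm
L_e = K·L = 0.5 × 4.52 m = 2.260 m = 2260.0 mm
λ = L_e / r_min = 2260.0 / 8.862 = 255

λ ≈ 255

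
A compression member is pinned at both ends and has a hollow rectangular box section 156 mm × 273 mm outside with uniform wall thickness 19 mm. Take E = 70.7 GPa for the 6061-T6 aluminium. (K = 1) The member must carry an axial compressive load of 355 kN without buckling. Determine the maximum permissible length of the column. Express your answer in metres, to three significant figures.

L_max ≈ 10.3 m

Inner dimensions: h_i = 273 − 2×19 = 235.0 mm, b_i = 156 − 2×19 = 118.0 mm
Weak-axis I_min = (h_o·b_o³ − h_i·b_i³)/12 with b_o = 156, b_i = 118.0 mm (shorter outer/inner sides).
I_min = (273×156³ − 235.0×118.0³)/12 = 5.419×10^7 mm⁴
I = 5.419×10^-5 m⁴
At the buckling limit P_cr = P = 3.550×10^5 N
From P_cr = π²EI/(K·L)²:  L = (1/K)·√(π²EI/P_cr) = (1/1)·√(π²×7.07×10^10×5.419×10^-5/3.550×10^5)
L = 10.3 m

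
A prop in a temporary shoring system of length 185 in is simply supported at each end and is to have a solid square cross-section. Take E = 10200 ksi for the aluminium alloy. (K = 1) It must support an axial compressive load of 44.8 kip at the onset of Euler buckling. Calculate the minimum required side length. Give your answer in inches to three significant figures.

a ≈ 3.68 in

L_e = K·L = 1 × 185 = 185.0 in
Required I = P_cr·L_e²/(π²E) = 4.480×10^4 × 185.0² / (π² × 1.02×10^7) = 15.23 in⁴
Solid square: I = a⁴/12  ⇒  a = (12I)^(1/4) = (12×15.23)^(1/4) = 3.68 in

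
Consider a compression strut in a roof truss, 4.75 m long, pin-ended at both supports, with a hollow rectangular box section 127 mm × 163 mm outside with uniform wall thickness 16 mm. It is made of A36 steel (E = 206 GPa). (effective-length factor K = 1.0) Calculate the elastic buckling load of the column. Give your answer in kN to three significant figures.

Inner dimensions: h_i = 163 − 2×16 = 131.0 mm, b_i = 127 − 2×16 = 95.00 mm
Weak-axis I_min = (h_o·b_o³ − h_i·b_i³)/12 with b_o = 127, b_i = 95.00 mm (shorter outer/inner sides).
I_min = (163×127³ − 131.0×95.00³)/12 = 1.846×10^7 mm⁴
I = 1.846×10^7 mm⁴ = 1.846×10^-5 m⁴
Effective length L_e = K·L = 1 × 4.75 = 4.750 m
P_cr = π²EI / L_e² = π² × 206×10⁹ × 1.846×10^-5 / 4.750² = 1.664×10^6 N

P_cr ≈ 1660 kN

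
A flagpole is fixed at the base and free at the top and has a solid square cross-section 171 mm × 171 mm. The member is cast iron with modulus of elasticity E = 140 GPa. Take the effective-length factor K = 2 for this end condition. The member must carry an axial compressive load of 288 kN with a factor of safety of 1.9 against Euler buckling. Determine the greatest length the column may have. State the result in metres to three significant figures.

I = a⁴/12 = 171⁴/12 = 7.125×10^7 mm⁴
I = 7.125×10^-5 m⁴
Required critical load P_cr = n·P = 1.9 × 288 = 547.2 kN = 5.472×10^5 N
From P_cr = π²EI/(K·L)²:  L = (1/K)·√(π²EI/P_cr) = (1/2)·√(π²×1.40×10^11×7.125×10^-5/5.472×10^5)
L = 6.71 m

L_max ≈ 6.71 m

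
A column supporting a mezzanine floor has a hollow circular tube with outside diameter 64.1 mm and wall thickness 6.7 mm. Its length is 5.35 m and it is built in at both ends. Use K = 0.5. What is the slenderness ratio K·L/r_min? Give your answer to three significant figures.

λ ≈ 131

Inner diameter d_i = 64.1 − 2×6.7 = 50.70 mm
I = π(d_o⁴ − d_i⁴)/64 = π(64.1⁴ − 50.70⁴)/64 = 5.044×10^5 mm⁴
A = 1.208×10^3 mm²;  r_min = √(I/A) = √(5.044×10^5/1.208×10^3) = 20.43 mm
L_e = K·L = 0.5 × 5.35 m = 2.675 m = 2675.0 mm
λ = L_e / r_min = 2675.0 / 20.43 = 131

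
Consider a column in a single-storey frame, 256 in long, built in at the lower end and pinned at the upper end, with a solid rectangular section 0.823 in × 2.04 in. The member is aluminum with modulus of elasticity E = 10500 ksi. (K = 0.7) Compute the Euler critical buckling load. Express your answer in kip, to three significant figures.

Buckling occurs about the weak axis: I_min = h·b³/12 with b = 0.823 in (the shorter side).
I_min = 2.04×0.823³/12 = 9.477×10^-2 in⁴
Effective length L_e = K·L = 0.7 × 256 = 179.2 in
P_cr = π²EI / L_e² = π² × 10500×10³ × 9.477×10^-2 / 179.2² = 305.8 lb

P_cr ≈ 0.306 kip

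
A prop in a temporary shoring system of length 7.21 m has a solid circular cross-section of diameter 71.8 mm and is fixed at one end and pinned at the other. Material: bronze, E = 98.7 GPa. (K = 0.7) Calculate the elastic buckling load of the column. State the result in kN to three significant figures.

I = πd⁴/64 = π×71.8⁴/64 = 1.305×10^6 mm⁴
I = 1.305×10^6 mm⁴ = 1.305×10^-6 m⁴
Effective length L_e = K·L = 0.7 × 7.21 = 5.047 m
P_cr = π²EI / L_e² = π² × 98.7×10⁹ × 1.305×10^-6 / 5.047² = 4.989×10^4 N

P_cr ≈ 49.9 kN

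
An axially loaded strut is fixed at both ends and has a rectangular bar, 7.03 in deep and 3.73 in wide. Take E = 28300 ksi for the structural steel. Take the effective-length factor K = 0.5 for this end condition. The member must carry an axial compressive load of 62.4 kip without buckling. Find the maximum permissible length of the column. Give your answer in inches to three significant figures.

L_max ≈ 738 in

Buckling occurs about the weak axis: I_min = h·b³/12 with b = 3.73 in (the shorter side).
I_min = 7.03×3.73³/12 = 30.40 in⁴
At the buckling limit P_cr = P = 6.240×10^4 lb
From P_cr = π²EI/(K·L)²:  L = (1/K)·√(π²EI/P_cr) = (1/0.5)·√(π²×2.83×10^7×30.40/6.240×10^4)
L = 738 in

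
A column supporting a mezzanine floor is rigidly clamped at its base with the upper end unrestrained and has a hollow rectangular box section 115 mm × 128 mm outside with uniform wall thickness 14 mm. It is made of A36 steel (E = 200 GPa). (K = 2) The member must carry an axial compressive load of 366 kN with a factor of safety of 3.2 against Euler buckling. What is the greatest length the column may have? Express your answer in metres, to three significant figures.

Inner dimensions: h_i = 128 − 2×14 = 100.0 mm, b_i = 115 − 2×14 = 87.00 mm
Weak-axis I_min = (h_o·b_o³ − h_i·b_i³)/12 with b_o = 115, b_i = 87.00 mm (shorter outer/inner sides).
I_min = (128×115³ − 100.0×87.00³)/12 = 1.074×10^7 mm⁴
I = 1.074×10^-5 m⁴
Required critical load P_cr = n·P = 3.2 × 366 = 1171 kN = 1.171×10^6 N
From P_cr = π²EI/(K·L)²:  L = (1/K)·√(π²EI/P_cr) = (1/2)·√(π²×2.00×10^11×1.074×10^-5/1.171×10^6)
L = 2.13 m

L_max ≈ 2.13 m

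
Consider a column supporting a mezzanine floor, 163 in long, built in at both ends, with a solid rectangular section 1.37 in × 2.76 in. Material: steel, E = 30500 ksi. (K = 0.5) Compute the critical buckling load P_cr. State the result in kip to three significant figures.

P_cr ≈ 26.8 kip

Buckling occurs about the weak axis: I_min = h·b³/12 with b = 1.37 in (the shorter side).
I_min = 2.76×1.37³/12 = 0.5914 in⁴
Effective length L_e = K·L = 0.5 × 163 = 81.50 in
P_cr = π²EI / L_e² = π² × 30500×10³ × 0.5914 / 81.50² = 2.680×10^4 lb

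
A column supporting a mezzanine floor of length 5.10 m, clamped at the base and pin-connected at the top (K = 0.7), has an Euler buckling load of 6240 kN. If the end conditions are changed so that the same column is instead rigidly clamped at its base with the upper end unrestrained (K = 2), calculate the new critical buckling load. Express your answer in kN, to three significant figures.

P_cr ∝ 1/K², so P_cr,new = P_cr,old × (K_old/K_new)² = 6240 × (0.7/2)²
= 6240 × 0.1225 = 764 kN

P_cr ≈ 764 kN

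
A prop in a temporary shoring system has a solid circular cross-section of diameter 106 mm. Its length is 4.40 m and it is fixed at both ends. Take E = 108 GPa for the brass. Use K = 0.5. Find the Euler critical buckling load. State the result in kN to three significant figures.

P_cr ≈ 1360 kN

I = πd⁴/64 = π×106⁴/64 = 6.197×10^6 mm⁴
I = 6.197×10^6 mm⁴ = 6.197×10^-6 m⁴
Effective length L_e = K·L = 0.5 × 4.40 = 2.200 m
P_cr = π²EI / L_e² = π² × 108×10⁹ × 6.197×10^-6 / 2.200² = 1.365×10^6 N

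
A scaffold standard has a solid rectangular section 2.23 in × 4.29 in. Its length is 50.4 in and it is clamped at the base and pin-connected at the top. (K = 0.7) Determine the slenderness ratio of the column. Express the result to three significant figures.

λ ≈ 54.8

For a rectangle r_min = b/√12 = 2.23/√12 = 0.6437 in
L_e = K·L = 0.7 × 50.4 = 35.28 in
λ = L_e / r_min = 35.280 / 0.6437 = 54.8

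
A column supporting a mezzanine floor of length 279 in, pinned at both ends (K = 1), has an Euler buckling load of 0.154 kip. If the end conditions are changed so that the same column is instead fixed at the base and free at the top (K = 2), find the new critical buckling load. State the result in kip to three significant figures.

P_cr ∝ 1/K², so P_cr,new = P_cr,old × (K_old/K_new)² = 0.154 × (1/2)²
= 0.154 × 0.2500 = 0.0385 kip

P_cr ≈ 0.0385 kip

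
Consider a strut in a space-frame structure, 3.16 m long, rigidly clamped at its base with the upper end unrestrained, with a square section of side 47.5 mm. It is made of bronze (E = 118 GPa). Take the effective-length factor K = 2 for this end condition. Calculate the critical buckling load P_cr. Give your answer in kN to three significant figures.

I = a⁴/12 = 47.5⁴/12 = 4.242×10^5 mm⁴
I = 4.242×10^5 mm⁴ = 4.242×10^-7 m⁴
Effective length L_e = K·L = 2 × 3.16 = 6.320 m
P_cr = π²EI / L_e² = π² × 118×10⁹ × 4.242×10^-7 / 6.320² = 1.237×10^4 N

P_cr ≈ 12.4 kN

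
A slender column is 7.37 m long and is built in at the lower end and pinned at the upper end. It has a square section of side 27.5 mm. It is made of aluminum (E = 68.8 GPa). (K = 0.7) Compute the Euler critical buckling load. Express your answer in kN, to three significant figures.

I = a⁴/12 = 27.5⁴/12 = 4.766×10^4 mm⁴
I = 4.766×10^4 mm⁴ = 4.766×10^-8 m⁴
Effective length L_e = K·L = 0.7 × 7.37 = 5.159 m
P_cr = π²EI / L_e² = π² × 68.8×10⁹ × 4.766×10^-8 / 5.159² = 1.216×10^3 N

P_cr ≈ 1.22 kN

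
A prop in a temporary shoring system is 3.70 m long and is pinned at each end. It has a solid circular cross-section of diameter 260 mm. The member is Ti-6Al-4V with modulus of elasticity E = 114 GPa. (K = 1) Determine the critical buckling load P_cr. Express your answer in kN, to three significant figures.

I = πd⁴/64 = π×260⁴/64 = 2.243×10^8 mm⁴
I = 2.243×10^8 mm⁴ = 2.243×10^-4 m⁴
Effective length L_e = K·L = 1 × 3.70 = 3.700 m
P_cr = π²EI / L_e² = π² × 114×10⁹ × 2.243×10^-4 / 3.700² = 1.844×10^7 N

P_cr ≈ 18400 kN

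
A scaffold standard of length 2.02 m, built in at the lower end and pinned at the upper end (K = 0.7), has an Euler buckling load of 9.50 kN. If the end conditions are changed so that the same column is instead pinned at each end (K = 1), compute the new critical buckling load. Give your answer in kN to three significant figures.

P_cr ∝ 1/K², so P_cr,new = P_cr,old × (K_old/K_new)² = 9.50 × (0.7/1)²
= 9.50 × 0.4900 = 4.65 kN

P_cr ≈ 4.65 kN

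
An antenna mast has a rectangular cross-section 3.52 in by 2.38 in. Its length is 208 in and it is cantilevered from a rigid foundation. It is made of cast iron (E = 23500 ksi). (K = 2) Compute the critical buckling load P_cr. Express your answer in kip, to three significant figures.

Buckling occurs about the weak axis: I_min = h·b³/12 with b = 2.38 in (the shorter side).
I_min = 3.52×2.38³/12 = 3.955 in⁴
Effective length L_e = K·L = 2 × 208 = 416.0 in
P_cr = π²EI / L_e² = π² × 23500×10³ × 3.955 / 416.0² = 5.300×10^3 lb

P_cr ≈ 5.30 kip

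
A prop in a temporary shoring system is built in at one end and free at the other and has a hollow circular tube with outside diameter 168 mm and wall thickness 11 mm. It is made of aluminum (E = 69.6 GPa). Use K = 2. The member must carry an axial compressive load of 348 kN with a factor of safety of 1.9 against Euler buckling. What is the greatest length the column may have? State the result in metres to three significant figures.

L_max ≈ 2.09 m

Inner diameter d_i = 168 − 2×11 = 146.0 mm
I = π(d_o⁴ − d_i⁴)/64 = π(168⁴ − 146.0⁴)/64 = 1.680×10^7 mm⁴
I = 1.680×10^-5 m⁴
Required critical load P_cr = n·P = 1.9 × 348 = 661.2 kN = 6.612×10^5 N
From P_cr = π²EI/(K·L)²:  L = (1/K)·√(π²EI/P_cr) = (1/2)·√(π²×6.96×10^10×1.680×10^-5/6.612×10^5)
L = 2.09 m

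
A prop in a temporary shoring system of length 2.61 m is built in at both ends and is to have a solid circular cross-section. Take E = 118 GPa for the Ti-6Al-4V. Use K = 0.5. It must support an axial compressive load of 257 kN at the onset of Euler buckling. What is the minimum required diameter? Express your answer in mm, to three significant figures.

d ≈ 52.6 mm

L_e = K·L = 0.5 × 2.61 = 1.305 m
Required I = P_cr·L_e²/(π²E) = 2.570×10^5 × 1.305² / (π² × 1.18×10^11) = 3.758×10^-7 m⁴
I_req = 3.758×10^5 mm⁴
Solid circle: I = πd⁴/64  ⇒  d = (64I/π)^(1/4) = (64×3.758×10^5/π)^(1/4) = 52.6 mm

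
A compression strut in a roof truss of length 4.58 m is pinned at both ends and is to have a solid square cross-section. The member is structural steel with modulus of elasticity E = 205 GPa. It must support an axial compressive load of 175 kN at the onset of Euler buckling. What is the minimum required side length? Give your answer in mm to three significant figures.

a ≈ 68.3 mm

L_e = K·L = 1 × 4.58 = 4.580 m
Required I = P_cr·L_e²/(π²E) = 1.750×10^5 × 4.580² / (π² × 2.05×10^11) = 1.814×10^-6 m⁴
I_req = 1.814×10^6 mm⁴
Solid square: I = a⁴/12  ⇒  a = (12I)^(1/4) = (12×1.814×10^6)^(1/4) = 68.3 mm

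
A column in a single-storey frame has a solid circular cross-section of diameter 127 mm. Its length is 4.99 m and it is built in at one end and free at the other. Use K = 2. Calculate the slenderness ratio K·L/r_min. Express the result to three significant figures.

λ ≈ 314

For a solid circle r = d/4 = 127/4 = 31.75 mm
L_e = K·L = 2 × 4.99 m = 9.980 m = 9980.0 mm
λ = L_e / r_min = 9980.0 / 31.75 = 314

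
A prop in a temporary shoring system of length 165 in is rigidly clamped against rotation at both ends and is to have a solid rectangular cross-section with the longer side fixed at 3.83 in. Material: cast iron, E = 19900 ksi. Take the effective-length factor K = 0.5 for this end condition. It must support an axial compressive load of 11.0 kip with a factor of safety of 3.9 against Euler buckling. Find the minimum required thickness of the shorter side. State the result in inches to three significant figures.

Required P_cr = n·P = 3.9 × 11.0 = 42.90 kip
L_e = K·L = 0.5 × 165 = 82.50 in
Required I = P_cr·L_e²/(π²E) = 4.290×10^4 × 82.50² / (π² × 1.99×10^7) = 1.487 in⁴
Rectangle, weak axis: I_min = h·b³/12 with h = 3.83 in fixed  ⇒  b = (12I/h)^(1/3) = 1.67 in

b ≈ 1.67 in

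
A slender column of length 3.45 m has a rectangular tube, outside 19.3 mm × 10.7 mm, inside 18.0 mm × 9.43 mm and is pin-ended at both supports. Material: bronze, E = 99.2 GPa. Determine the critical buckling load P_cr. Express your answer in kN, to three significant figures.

P_cr ≈ 0.0586 kN

Weak-axis I_min = (h_o·b_o³ − h_i·b_i³)/12 with b_o = 10.7, b_i = 9.430 mm (shorter outer/inner sides).
I_min = (19.3×10.7³ − 18.00×9.430³)/12 = 712.4 mm⁴
I = 712.4 mm⁴ = 7.124×10^-10 m⁴
Effective length L_e = K·L = 1 × 3.45 = 3.450 m
P_cr = π²EI / L_e² = π² × 99.2×10⁹ × 7.124×10^-10 / 3.450² = 58.60 N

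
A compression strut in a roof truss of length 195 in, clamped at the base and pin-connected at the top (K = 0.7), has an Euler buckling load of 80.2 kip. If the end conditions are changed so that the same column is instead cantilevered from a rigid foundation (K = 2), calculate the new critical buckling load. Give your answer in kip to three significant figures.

P_cr ∝ 1/K², so P_cr,new = P_cr,old × (K_old/K_new)² = 80.2 × (0.7/2)²
= 80.2 × 0.1225 = 9.82 kip

P_cr ≈ 9.82 kip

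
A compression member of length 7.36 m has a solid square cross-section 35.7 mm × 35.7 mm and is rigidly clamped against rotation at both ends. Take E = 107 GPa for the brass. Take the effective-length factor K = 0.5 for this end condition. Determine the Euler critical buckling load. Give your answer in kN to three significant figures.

P_cr ≈ 10.6 kN

I = a⁴/12 = 35.7⁴/12 = 1.354×10^5 mm⁴
I = 1.354×10^5 mm⁴ = 1.354×10^-7 m⁴
Effective length L_e = K·L = 0.5 × 7.36 = 3.680 m
P_cr = π²EI / L_e² = π² × 107×10⁹ × 1.354×10^-7 / 3.680² = 1.056×10^4 N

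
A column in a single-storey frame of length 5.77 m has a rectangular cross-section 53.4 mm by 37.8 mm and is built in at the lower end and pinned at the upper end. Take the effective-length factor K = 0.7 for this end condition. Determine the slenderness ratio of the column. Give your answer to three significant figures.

λ ≈ 370

For a rectangle r_min = b/√12 = 37.8/√12 = 10.91 mm
L_e = K·L = 0.7 × 5.77 m = 4.039 m = 4039.0 mm
λ = L_e / r_min = 4039.0 / 10.91 = 370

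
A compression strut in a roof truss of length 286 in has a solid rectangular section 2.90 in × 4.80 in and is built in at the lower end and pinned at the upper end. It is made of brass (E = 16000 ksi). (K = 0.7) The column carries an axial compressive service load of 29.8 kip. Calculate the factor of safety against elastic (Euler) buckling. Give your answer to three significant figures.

Buckling occurs about the weak axis: I_min = h·b³/12 with b = 2.90 in (the shorter side).
I_min = 4.80×2.90³/12 = 9.756 in⁴
Effective length L_e = K·L = 0.7 × 286 = 200.2 in
P_cr = π²EI / L_e² = π² × 16000×10³ × 9.756 / 200.2² = 3.844×10^4 lb
Factor of safety n = P_cr / P = 38.437 / 29.8 = 1.29

n ≈ 1.29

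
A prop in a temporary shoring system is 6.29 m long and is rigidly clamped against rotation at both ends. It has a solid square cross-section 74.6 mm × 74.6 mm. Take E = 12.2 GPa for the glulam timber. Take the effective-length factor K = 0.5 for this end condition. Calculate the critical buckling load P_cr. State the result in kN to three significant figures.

I = a⁴/12 = 74.6⁴/12 = 2.581×10^6 mm⁴
I = 2.581×10^6 mm⁴ = 2.581×10^-6 m⁴
Effective length L_e = K·L = 0.5 × 6.29 = 3.145 m
P_cr = π²EI / L_e² = π² × 12.2×10⁹ × 2.581×10^-6 / 3.145² = 3.142×10^4 N

P_cr ≈ 31.4 kN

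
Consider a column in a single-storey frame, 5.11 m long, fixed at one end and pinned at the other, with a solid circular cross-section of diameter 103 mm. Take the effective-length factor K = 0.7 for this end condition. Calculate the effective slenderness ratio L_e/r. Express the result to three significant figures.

I = πd⁴/64 = π×103⁴/64 = 5.525×10^6 mm⁴
A = 8.332×10^3 mm²;  r_min = √(I/A) = √(5.525×10^6/8.332×10^3) = 25.75 mm
L_e = K·L = 0.7 × 5.11 m = 3.577 m = 3577.0 mm
λ = L_e / r_min = 3577.0 / 25.75 = 139

λ ≈ 139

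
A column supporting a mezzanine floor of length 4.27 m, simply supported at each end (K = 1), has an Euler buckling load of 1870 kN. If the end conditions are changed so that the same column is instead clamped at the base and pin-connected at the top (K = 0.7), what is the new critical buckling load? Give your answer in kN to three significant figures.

P_cr ≈ 3820 kN

P_cr ∝ 1/K², so P_cr,new = P_cr,old × (K_old/K_new)² = 1870 × (1/0.7)²
= 1870 × 2.041 = 3820 kN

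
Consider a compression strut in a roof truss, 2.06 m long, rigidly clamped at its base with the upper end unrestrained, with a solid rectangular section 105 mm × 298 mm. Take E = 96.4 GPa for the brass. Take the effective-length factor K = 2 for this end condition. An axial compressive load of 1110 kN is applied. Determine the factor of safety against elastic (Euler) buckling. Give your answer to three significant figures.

n ≈ 1.45

Buckling occurs about the weak axis: I_min = h·b³/12 with b = 105 mm (the shorter side).
I_min = 298×105³/12 = 2.875×10^7 mm⁴
I = 2.875×10^7 mm⁴ = 2.875×10^-5 m⁴
Effective length L_e = K·L = 2 × 2.06 = 4.120 m
P_cr = π²EI / L_e² = π² × 96.4×10⁹ × 2.875×10^-5 / 4.120² = 1.611×10^6 N
Factor of safety n = P_cr / P = 1611.3 / 1110 = 1.45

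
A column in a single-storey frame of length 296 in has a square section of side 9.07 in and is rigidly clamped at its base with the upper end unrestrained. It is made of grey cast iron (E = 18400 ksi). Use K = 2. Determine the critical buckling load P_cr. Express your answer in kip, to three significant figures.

P_cr ≈ 292 kip

I = a⁴/12 = 9.07⁴/12 = 564.0 in⁴
Effective length L_e = K·L = 2 × 296 = 592.0 in
P_cr = π²EI / L_e² = π² × 18400×10³ × 564.0 / 592.0² = 2.922×10^5 lb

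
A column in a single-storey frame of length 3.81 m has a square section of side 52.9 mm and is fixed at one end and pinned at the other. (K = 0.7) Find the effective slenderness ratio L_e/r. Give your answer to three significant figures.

λ ≈ 175

I = a⁴/12 = 52.9⁴/12 = 6.526×10^5 mm⁴
A = 2.798×10^3 mm²;  r_min = √(I/A) = √(6.526×10^5/2.798×10^3) = 15.27 mm
L_e = K·L = 0.7 × 3.81 m = 2.667 m = 2667.0 mm
λ = L_e / r_min = 2667.0 / 15.27 = 175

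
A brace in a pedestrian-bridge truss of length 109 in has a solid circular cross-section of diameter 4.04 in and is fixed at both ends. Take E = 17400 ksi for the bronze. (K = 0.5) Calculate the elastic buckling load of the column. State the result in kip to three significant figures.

I = πd⁴/64 = π×4.04⁴/64 = 13.08 in⁴
Effective length L_e = K·L = 0.5 × 109 = 54.50 in
P_cr = π²EI / L_e² = π² × 17400×10³ × 13.08 / 54.50² = 7.561×10^5 lb

P_cr ≈ 756 kip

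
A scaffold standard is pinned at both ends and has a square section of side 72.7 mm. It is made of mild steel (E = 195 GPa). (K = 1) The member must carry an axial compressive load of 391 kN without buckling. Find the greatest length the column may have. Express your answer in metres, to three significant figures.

L_max ≈ 3.38 m

I = a⁴/12 = 72.7⁴/12 = 2.328×10^6 mm⁴
I = 2.328×10^-6 m⁴
At the buckling limit P_cr = P = 3.910×10^5 N
From P_cr = π²EI/(K·L)²:  L = (1/K)·√(π²EI/P_cr) = (1/1)·√(π²×1.95×10^11×2.328×10^-6/3.910×10^5)
L = 3.38 m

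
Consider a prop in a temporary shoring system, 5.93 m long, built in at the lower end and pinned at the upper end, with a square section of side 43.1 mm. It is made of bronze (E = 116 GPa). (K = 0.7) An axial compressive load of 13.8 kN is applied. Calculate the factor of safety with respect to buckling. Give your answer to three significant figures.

n ≈ 1.38

I = a⁴/12 = 43.1⁴/12 = 2.876×10^5 mm⁴
I = 2.876×10^5 mm⁴ = 2.876×10^-7 m⁴
Effective length L_e = K·L = 0.7 × 5.93 = 4.151 m
P_cr = π²EI / L_e² = π² × 116×10⁹ × 2.876×10^-7 / 4.151² = 1.911×10^4 N
Factor of safety n = P_cr / P = 19.106 / 13.8 = 1.38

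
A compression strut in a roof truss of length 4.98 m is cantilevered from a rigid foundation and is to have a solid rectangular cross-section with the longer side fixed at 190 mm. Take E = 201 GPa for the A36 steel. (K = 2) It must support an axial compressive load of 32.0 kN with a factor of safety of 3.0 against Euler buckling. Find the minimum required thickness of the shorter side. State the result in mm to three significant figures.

Required P_cr = n·P = 3.0 × 32.0 = 96.00 kN
L_e = K·L = 2 × 4.98 = 9.960 m
Required I = P_cr·L_e²/(π²E) = 9.600×10^4 × 9.960² / (π² × 2.01×10^11) = 4.801×10^-6 m⁴
I_req = 4.801×10^6 mm⁴
Rectangle, weak axis: I_min = h·b³/12 with h = 190 mm fixed  ⇒  b = (12I/h)^(1/3) = 67.2 mm

b ≈ 67.2 mm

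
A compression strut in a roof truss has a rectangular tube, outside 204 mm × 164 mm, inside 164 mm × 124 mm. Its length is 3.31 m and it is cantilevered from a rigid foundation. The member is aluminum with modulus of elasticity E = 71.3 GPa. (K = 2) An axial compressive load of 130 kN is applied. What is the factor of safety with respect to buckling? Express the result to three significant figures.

n ≈ 6.04

Weak-axis I_min = (h_o·b_o³ − h_i·b_i³)/12 with b_o = 164, b_i = 124.0 mm (shorter outer/inner sides).
I_min = (204×164³ − 164.0×124.0³)/12 = 4.893×10^7 mm⁴
I = 4.893×10^7 mm⁴ = 4.893×10^-5 m⁴
Effective length L_e = K·L = 2 × 3.31 = 6.620 m
P_cr = π²EI / L_e² = π² × 71.3×10⁹ × 4.893×10^-5 / 6.620² = 7.857×10^5 N
Factor of safety n = P_cr / P = 785.67 / 130 = 6.04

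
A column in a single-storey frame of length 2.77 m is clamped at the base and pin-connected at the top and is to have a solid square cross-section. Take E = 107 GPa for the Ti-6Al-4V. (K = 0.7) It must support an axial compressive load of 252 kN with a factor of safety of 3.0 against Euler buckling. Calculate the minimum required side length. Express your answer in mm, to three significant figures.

a ≈ 75.4 mm

Required P_cr = n·P = 3.0 × 252 = 756.0 kN
L_e = K·L = 0.7 × 2.77 = 1.939 m
Required I = P_cr·L_e²/(π²E) = 7.560×10^5 × 1.939² / (π² × 1.07×10^11) = 2.691×10^-6 m⁴
I_req = 2.691×10^6 mm⁴
Solid square: I = a⁴/12  ⇒  a = (12I)^(1/4) = (12×2.691×10^6)^(1/4) = 75.4 mm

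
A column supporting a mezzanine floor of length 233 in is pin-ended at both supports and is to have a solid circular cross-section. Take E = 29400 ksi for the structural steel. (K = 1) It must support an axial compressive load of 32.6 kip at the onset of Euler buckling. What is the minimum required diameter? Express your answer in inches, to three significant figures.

d ≈ 3.34 in

L_e = K·L = 1 × 233 = 233.0 in
Required I = P_cr·L_e²/(π²E) = 3.260×10^4 × 233.0² / (π² × 2.94×10^7) = 6.099 in⁴
Solid circle: I = πd⁴/64  ⇒  d = (64I/π)^(1/4) = (64×6.099/π)^(1/4) = 3.34 in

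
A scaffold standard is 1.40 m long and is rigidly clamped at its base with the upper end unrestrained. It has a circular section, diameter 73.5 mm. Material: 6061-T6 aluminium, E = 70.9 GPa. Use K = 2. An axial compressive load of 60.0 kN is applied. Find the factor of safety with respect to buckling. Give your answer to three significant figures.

I = πd⁴/64 = π×73.5⁴/64 = 1.433×10^6 mm⁴
I = 1.433×10^6 mm⁴ = 1.433×10^-6 m⁴
Effective length L_e = K·L = 2 × 1.40 = 2.800 m
P_cr = π²EI / L_e² = π² × 70.9×10⁹ × 1.433×10^-6 / 2.800² = 1.279×10^5 N
Factor of safety n = P_cr / P = 127.86 / 60.0 = 2.13

n ≈ 2.13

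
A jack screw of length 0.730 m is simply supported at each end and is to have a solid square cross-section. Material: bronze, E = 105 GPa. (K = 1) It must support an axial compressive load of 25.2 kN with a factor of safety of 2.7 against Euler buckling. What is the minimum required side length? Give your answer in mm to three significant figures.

a ≈ 25.5 mm

Required P_cr = n·P = 2.7 × 25.2 = 68.04 kN
L_e = K·L = 1 × 0.730 = 0.7300 m
Required I = P_cr·L_e²/(π²E) = 6.804×10^4 × 0.7300² / (π² × 1.05×10^11) = 3.499×10^-8 m⁴
I_req = 3.499×10^4 mm⁴
Solid square: I = a⁴/12  ⇒  a = (12I)^(1/4) = (12×3.499×10^4)^(1/4) = 25.5 mm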